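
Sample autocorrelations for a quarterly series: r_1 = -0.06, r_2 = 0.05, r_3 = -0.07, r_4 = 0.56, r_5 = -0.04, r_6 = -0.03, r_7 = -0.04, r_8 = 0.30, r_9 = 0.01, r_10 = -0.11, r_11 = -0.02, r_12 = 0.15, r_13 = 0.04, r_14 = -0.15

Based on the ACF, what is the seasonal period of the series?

The largest autocorrelation is r_4 = 0.56, with weaker echoes at lags 8 (0.30) and 12 (0.15); the remaining lags stay at or below 0.05.
The dominant spike at lag 4 indicates a seasonal period of 4.

4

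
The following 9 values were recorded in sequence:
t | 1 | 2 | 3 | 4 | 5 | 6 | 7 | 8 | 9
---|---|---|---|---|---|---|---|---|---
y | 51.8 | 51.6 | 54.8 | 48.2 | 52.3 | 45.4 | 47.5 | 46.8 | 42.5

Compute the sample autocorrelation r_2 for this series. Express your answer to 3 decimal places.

0.401

Mean ȳ = (51.8 + 51.6 + 54.8 + 48.2 + 52.3 + 45.4 + 47.5 + 46.8 + 42.5)/9 = 48.9889
Σ(y_t−ȳ)(y_{t+2}−ȳ) = (16.3357) + (-2.0599) + (19.2412) + (2.8312) + (-4.9299) + (7.8557) + (9.6612) = 48.9353
Denominator Σ(y_t−ȳ)² = 122.0689
r_2 = 48.9353 / 122.0689 = 0.401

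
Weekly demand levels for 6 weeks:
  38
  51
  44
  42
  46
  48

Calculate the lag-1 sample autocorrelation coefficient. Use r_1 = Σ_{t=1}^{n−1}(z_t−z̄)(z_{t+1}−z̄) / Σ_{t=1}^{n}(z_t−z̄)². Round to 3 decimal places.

Mean z̄ = (38 + 51 + 44 + 42 + 46 + 48)/6 = 44.8333
Deviations from mean: -6.8333, 6.1667, -0.8333, -2.8333, 1.1667, 3.1667
Σ(z_t−z̄)(z_{t+1}−z̄) = (-42.1389) + (-5.1389) + (2.3611) + (-3.3056) + (3.6944) = -44.5278
Denominator Σ(z_t−z̄)² = 104.8333
r_1 = -44.5278 / 104.8333 = -0.425

-0.425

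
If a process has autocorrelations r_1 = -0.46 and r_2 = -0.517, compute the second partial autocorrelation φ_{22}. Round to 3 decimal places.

φ_{22} = (r_2 − r_1²) / (1 − r_1²)
r_1² = (-0.46)² = 0.2116
Numerator = -0.517 − 0.2116 = -0.7286; denominator = 1 − 0.2116 = 0.7884
φ_{22} = -0.7286 / 0.7884 = -0.924

-0.924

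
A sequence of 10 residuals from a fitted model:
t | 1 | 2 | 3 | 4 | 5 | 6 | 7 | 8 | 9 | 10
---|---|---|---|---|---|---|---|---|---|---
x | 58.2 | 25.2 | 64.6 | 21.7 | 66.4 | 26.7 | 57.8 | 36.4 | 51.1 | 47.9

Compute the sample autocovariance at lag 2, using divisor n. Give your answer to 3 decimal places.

204.745

Mean x̄ = (58.2 + 25.2 + 64.6 + 21.7 + 66.4 + 26.7 + 57.8 + 36.4 + 51.1 + 47.9)/10 = 45.6000
Σ_{t=1}^{8}(x_t−x̄)(x_{t+2}−x̄) = 2047.4500
γ_2 = 2047.4500 / 10 = 204.745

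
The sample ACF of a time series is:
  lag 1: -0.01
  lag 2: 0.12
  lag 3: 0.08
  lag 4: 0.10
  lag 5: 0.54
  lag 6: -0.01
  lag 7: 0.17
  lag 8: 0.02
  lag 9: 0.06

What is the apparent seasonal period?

The largest autocorrelation is r_5 = 0.54; the remaining lags stay at or below 0.17.
The dominant spike at lag 5 indicates a seasonal period of 5.

5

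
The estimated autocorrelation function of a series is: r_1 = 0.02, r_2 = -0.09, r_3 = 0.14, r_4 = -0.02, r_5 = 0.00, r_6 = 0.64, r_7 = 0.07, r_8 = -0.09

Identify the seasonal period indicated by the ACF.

The largest autocorrelation is r_6 = 0.64; the remaining lags stay at or below 0.14.
The dominant spike at lag 6 indicates a seasonal period of 6.

6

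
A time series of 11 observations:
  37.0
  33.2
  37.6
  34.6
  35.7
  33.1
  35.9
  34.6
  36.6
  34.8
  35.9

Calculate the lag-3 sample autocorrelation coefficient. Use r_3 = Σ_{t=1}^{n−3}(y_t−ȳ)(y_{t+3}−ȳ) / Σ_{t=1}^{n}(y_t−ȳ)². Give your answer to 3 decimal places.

-0.529

Mean ȳ = (37.0 + 33.2 + 37.6 + 34.6 + 35.7 + 33.1 + 35.9 + 34.6 + 36.6 + 34.8 + 35.9)/11 = 35.3636
Numerator Σ_{t=1}^{8}(y_t−ȳ)(y_{t+3}−ȳ) = -11.2167
Denominator Σ(y_t−ȳ)² = 21.1855
r_3 = -11.2167 / 21.1855 = -0.529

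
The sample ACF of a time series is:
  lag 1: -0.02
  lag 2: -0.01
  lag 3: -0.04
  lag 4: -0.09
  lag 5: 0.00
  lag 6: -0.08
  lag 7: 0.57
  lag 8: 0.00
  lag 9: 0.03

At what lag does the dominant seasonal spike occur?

The largest autocorrelation is r_7 = 0.57; the remaining lags stay at or below 0.03.
The dominant spike at lag 7 indicates a seasonal period of 7.

7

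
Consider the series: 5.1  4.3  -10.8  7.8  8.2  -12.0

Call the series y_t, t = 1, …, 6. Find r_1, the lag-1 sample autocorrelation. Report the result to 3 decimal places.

Mean ȳ = (5.1 + 4.3 − 10.8 + 7.8 + 8.2 − 12.0)/6 = 0.4333
Deviations from mean: 4.6667, 3.8667, -11.2333, 7.3667, 7.7667, -12.4333
Numerator Σ_{t=1}^{5}(y_t−ȳ)(y_{t+1}−ȳ) = -147.4944
Denominator Σ(y_t−ȳ)² = 432.0933
r_1 = -147.4944 / 432.0933 = -0.341

-0.341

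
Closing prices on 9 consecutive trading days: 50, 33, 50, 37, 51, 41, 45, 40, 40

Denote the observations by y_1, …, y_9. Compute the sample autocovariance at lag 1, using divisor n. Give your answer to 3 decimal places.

Mean ȳ = (50 + 33 + 50 + 37 + 51 + 41 + 45 + 40 + 40)/9 = 43.0000
Σ_{t=1}^{8}(y_t−ȳ)(y_{t+1}−ȳ) = -247.0000
γ_1 = -247.0000 / 9 = -27.444

-27.444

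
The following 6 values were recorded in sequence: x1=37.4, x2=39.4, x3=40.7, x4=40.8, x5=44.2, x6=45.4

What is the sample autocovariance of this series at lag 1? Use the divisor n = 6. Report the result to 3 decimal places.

3.215

Mean x̄ = (37.4 + 39.4 + 40.7 + 40.8 + 44.2 + 45.4)/6 = 41.3167
Deviations: -3.9167, -1.9167, -0.6167, -0.5167, 2.8833, 4.0833
Σ_{t=1}^{5}(x_t−x̄)(x_{t+1}−x̄) = 19.2914
γ_1 = 19.2914 / 6 = 3.215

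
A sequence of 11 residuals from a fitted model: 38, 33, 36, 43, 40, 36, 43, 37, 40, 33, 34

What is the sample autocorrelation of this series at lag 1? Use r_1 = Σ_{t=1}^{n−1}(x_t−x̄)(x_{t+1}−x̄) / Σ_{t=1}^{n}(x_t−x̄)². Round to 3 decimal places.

-0.013

Mean x̄ = (38 + 33 + 36 + 43 + 40 + 36 + 43 + 37 + 40 + 33 + 34)/11 = 37.5455
Numerator Σ_{t=1}^{10}(x_t−x̄)(x_{t+1}−x̄) = -1.6612
Denominator Σ(x_t−x̄)² = 130.7273
r_1 = -1.6612 / 130.7273 = -0.013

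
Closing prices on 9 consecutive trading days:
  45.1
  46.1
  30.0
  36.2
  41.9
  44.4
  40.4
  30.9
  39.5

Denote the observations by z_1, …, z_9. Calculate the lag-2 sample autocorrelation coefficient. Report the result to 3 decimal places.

-0.551

Mean z̄ = (45.1 + 46.1 + 30.0 + 36.2 + 41.9 + 44.4 + 40.4 + 30.9 + 39.5)/9 = 39.3889
Numerator Σ_{t=1}^{7}(z_t−z̄)(z_{t+2}−z̄) = -154.4658
Denominator Σ(z_t−z̄)² = 280.4889
r_2 = -154.4658 / 280.4889 = -0.551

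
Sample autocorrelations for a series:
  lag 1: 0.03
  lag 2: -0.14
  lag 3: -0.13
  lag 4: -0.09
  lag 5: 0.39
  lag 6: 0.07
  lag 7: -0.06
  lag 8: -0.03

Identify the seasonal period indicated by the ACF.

5

The largest autocorrelation is r_5 = 0.39; the remaining lags stay at or below 0.07.
The dominant spike at lag 5 indicates a seasonal period of 5.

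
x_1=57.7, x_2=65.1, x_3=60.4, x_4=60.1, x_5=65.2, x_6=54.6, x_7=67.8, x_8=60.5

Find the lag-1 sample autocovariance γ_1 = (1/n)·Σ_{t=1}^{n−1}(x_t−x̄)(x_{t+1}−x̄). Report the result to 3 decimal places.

-12.034

Mean x̄ = (57.7 + 65.1 + 60.4 + 60.1 + 65.2 + 54.6 + 67.8 + 60.5)/8 = 61.4250
Σ_{t=1}^{7}(x_t−x̄)(x_{t+1}−x̄) = -96.2706
γ_1 = -96.2706 / 8 = -12.034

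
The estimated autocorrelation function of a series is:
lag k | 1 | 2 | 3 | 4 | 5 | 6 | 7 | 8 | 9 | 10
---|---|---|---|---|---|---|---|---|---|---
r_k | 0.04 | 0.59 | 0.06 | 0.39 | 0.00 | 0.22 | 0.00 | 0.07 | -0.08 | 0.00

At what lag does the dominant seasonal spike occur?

2

The largest autocorrelation is r_2 = 0.59, with weaker echoes at lags 4 (0.39) and 6 (0.22); the remaining lags stay at or below 0.07.
The dominant spike at lag 2 indicates a seasonal period of 2.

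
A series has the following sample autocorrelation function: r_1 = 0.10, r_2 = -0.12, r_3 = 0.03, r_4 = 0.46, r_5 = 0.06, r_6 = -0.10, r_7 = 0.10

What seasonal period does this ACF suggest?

4

The largest autocorrelation is r_4 = 0.46; the remaining lags stay at or below 0.10.
The dominant spike at lag 4 indicates a seasonal period of 4.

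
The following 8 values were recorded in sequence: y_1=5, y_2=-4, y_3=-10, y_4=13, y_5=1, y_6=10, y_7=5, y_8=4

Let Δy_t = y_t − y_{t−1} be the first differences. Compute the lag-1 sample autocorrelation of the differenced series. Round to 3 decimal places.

-0.565

First differences Δy: -9, -6, 23, -12, 9, -5, -1
Mean of differences = -0.1429
Numerator Σ(Δy_t−Δȳ)(Δy_{t+1}−Δȳ) = -506.7347
Denominator Σ(Δy_t−Δȳ)² = 896.8571
r_1(Δy) = -506.7347 / 896.8571 = -0.565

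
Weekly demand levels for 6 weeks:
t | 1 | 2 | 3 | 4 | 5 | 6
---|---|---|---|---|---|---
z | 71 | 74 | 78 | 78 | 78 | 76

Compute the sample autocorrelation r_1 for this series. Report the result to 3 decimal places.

Mean z̄ = (71 + 74 + 78 + 78 + 78 + 76)/6 = 75.8333
Deviations from mean: -4.8333, -1.8333, 2.1667, 2.1667, 2.1667, 0.1667
Σ(z_t−z̄)(z_{t+1}−z̄) = (8.8611) + (-3.9722) + (4.6944) + (4.6944) + (0.3611) = 14.6389
Denominator Σ(z_t−z̄)² = 40.8333
r_1 = 14.6389 / 40.8333 = 0.359

0.359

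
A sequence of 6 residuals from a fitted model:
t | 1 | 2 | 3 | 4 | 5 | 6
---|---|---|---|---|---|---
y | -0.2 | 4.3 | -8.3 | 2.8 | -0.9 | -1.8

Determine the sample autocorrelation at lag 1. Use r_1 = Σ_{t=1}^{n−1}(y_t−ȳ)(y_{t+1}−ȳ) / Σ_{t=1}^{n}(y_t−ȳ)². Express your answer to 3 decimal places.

Mean ȳ = (-0.2 + 4.3 − 8.3 + 2.8 − 0.9 − 1.8)/6 = -0.6833
Deviations from mean: 0.4833, 4.9833, -7.6167, 3.4833, -0.2167, -1.1167
Numerator Σ_{t=1}^{5}(y_t−ȳ)(y_{t+1}−ȳ) = -62.5919
Denominator Σ(y_t−ȳ)² = 96.5083
r_1 = -62.5919 / 96.5083 = -0.649

-0.649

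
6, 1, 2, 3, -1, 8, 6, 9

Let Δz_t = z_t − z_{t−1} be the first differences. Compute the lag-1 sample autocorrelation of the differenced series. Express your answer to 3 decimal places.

First differences Δz: -5, 1, 1, -4, 9, -2, 3
Mean of differences = 0.4286
Numerator Σ(Δz_t−Δz̄)(Δz_{t+1}−Δz̄) = -70.3265
Denominator Σ(Δz_t−Δz̄)² = 135.7143
r_1(Δz) = -70.3265 / 135.7143 = -0.518

-0.518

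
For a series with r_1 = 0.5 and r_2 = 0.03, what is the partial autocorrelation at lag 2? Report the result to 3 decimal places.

φ_{22} = (r_2 − r_1²) / (1 − r_1²)
r_1² = (0.5)² = 0.25
Numerator = 0.03 − 0.2500 = -0.2200; denominator = 1 − 0.2500 = 0.7500
φ_{22} = -0.2200 / 0.7500 = -0.293

-0.293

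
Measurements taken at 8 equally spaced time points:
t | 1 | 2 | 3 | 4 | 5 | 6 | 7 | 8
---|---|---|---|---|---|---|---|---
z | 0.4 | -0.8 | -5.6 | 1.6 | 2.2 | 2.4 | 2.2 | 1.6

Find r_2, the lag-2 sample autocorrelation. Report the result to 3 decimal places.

Mean z̄ = (0.4 − 0.8 − 5.6 + 1.6 + 2.2 + 2.4 + 2.2 + 1.6)/8 = 0.5000
Deviations from mean: -0.1000, -1.3000, -6.1000, 1.1000, 1.7000, 1.9000, 1.7000, 1.1000
Numerator Σ_{t=1}^{6}(z_t−z̄)(z_{t+2}−z̄) = -4.1200
Denominator Σ(z_t−z̄)² = 50.7200
r_2 = -4.1200 / 50.7200 = -0.081

-0.081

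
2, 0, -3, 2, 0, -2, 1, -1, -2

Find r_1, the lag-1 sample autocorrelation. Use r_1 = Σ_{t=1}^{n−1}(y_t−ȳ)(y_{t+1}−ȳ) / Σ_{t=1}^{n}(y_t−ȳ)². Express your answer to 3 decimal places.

-0.312

Mean ȳ = (2 + 0 − 3 + 2 + 0 − 2 + 1 − 1 − 2)/9 = -0.3333
Numerator Σ_{t=1}^{8}(y_t−ȳ)(y_{t+1}−ȳ) = -8.1111
Denominator Σ(y_t−ȳ)² = 26.0000
r_1 = -8.1111 / 26.0000 = -0.312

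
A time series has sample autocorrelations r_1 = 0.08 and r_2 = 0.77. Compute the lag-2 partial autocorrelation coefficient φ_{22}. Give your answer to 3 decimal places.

0.769

φ_{22} = (r_2 − r_1²) / (1 − r_1²)
r_1² = (0.08)² = 0.0064
Numerator = 0.77 − 0.0064 = 0.7636; denominator = 1 − 0.0064 = 0.9936
φ_{22} = 0.7636 / 0.9936 = 0.769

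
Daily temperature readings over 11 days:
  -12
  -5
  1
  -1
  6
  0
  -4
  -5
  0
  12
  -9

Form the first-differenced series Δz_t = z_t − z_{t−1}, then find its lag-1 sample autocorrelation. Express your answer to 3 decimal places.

-0.250

First differences Δz: 7, 6, -2, 7, -6, -4, -1, 5, 12, -21
Mean of differences = 0.3000
Numerator Σ(Δz_t−Δz̄)(Δz_{t+1}−Δz̄) = -200.1900
Denominator Σ(Δz_t−Δz̄)² = 800.1000
r_1(Δz) = -200.1900 / 800.1000 = -0.250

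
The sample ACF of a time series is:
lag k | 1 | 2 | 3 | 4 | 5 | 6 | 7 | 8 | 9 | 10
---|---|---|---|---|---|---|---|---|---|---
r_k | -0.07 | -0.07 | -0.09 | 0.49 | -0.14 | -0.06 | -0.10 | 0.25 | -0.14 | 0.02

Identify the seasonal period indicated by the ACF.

The largest autocorrelation is r_4 = 0.49, with a weaker echo at lag 8 (0.25); the remaining lags stay at or below 0.02.
The dominant spike at lag 4 indicates a seasonal period of 4.

4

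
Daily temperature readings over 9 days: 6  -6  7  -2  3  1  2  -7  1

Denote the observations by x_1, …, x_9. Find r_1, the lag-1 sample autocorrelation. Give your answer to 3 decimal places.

Mean x̄ = (6 − 6 + 7 − 2 + 3 + 1 + 2 − 7 + 1)/9 = 0.5556
Numerator Σ_{t=1}^{8}(x_t−x̄)(x_{t+1}−x̄) = -113.1975
Denominator Σ(x_t−x̄)² = 186.2222
r_1 = -113.1975 / 186.2222 = -0.608

-0.608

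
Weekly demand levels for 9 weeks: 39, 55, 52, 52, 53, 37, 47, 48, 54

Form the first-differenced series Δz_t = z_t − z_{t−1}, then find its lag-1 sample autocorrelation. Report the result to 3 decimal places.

-0.314

First differences Δz: 16, -3, 0, 1, -16, 10, 1, 6
Mean of differences = 1.8750
Numerator Σ(Δz_t−Δz̄)(Δz_{t+1}−Δz̄) = -198.3906
Denominator Σ(Δz_t−Δz̄)² = 630.8750
r_1(Δz) = -198.3906 / 630.8750 = -0.314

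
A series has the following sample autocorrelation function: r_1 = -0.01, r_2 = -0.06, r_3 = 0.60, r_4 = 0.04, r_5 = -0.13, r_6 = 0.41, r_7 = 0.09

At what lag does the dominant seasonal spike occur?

3

The largest autocorrelation is r_3 = 0.60, with a weaker echo at lag 6 (0.41); the remaining lags stay at or below 0.09.
The dominant spike at lag 3 indicates a seasonal period of 3.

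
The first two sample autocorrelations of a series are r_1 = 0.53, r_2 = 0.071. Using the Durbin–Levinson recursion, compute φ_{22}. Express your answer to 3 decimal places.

-0.292

φ_{22} = (r_2 − r_1²) / (1 − r_1²)
r_1² = (0.53)² = 0.2809
Numerator = 0.071 − 0.2809 = -0.2099; denominator = 1 − 0.2809 = 0.7191
φ_{22} = -0.2099 / 0.7191 = -0.292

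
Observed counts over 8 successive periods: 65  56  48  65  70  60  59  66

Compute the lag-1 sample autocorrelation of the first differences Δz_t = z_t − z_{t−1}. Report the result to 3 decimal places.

First differences Δz: -9, -8, 17, 5, -10, -1, 7
Mean of differences = 0.1429
Numerator Σ(Δz_t−Δz̄)(Δz_{t+1}−Δz̄) = -26.4490
Denominator Σ(Δz_t−Δz̄)² = 608.8571
r_1(Δz) = -26.4490 / 608.8571 = -0.043

-0.043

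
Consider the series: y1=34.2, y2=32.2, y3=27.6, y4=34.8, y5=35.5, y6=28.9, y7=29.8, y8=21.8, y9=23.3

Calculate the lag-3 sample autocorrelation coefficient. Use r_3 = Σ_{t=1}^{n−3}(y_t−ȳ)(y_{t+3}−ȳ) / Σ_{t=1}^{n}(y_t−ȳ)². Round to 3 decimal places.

-0.010

Mean ȳ = (34.2 + 32.2 + 27.6 + 34.8 + 35.5 + 28.9 + 29.8 + 21.8 + 23.3)/9 = 29.7889
Numerator Σ_{t=1}^{6}(y_t−ȳ)(y_{t+3}−ȳ) = -1.9815
Denominator Σ(y_t−ȳ)² = 194.5089
r_3 = -1.9815 / 194.5089 = -0.010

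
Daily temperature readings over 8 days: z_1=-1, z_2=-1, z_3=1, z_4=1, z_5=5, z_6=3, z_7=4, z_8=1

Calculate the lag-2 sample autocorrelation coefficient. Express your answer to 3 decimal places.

Mean z̄ = (-1 − 1 + 1 + 1 + 5 + 3 + 4 + 1)/8 = 1.6250
Σ(z_t−z̄)(z_{t+2}−z̄) = (1.6406) + (1.6406) + (-2.1094) + (-0.8594) + (8.0156) + (-0.8594) = 7.4688
Denominator Σ(z_t−z̄)² = 33.8750
r_2 = 7.4688 / 33.8750 = 0.220

0.220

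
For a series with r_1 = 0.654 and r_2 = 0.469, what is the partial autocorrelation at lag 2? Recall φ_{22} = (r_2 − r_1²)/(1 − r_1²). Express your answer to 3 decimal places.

0.072

φ_{22} = (r_2 − r_1²) / (1 − r_1²)
r_1² = (0.654)² = 0.427716
Numerator = 0.469 − 0.4277 = 0.0413; denominator = 1 − 0.4277 = 0.5723
φ_{22} = 0.0413 / 0.5723 = 0.072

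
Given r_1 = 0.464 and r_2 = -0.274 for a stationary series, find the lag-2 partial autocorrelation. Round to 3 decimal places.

-0.624

φ_{22} = (r_2 − r_1²) / (1 − r_1²)
r_1² = (0.464)² = 0.215296
Numerator = -0.274 − 0.2153 = -0.4893; denominator = 1 − 0.2153 = 0.7847
φ_{22} = -0.4893 / 0.7847 = -0.624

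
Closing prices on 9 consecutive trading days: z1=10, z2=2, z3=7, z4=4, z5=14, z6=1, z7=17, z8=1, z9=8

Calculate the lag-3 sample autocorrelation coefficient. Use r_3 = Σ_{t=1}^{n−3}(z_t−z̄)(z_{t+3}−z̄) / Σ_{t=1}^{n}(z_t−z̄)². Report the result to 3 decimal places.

Mean z̄ = (10 + 2 + 7 + 4 + 14 + 1 + 17 + 1 + 8)/9 = 7.1111
Σ(z_t−z̄)(z_{t+3}−z̄) = (-8.9877) + (-35.2099) + (0.6790) + (-30.7654) + (-42.0988) + (-5.4321) = -121.8148
Denominator Σ(z_t−z̄)² = 264.8889
r_3 = -121.8148 / 264.8889 = -0.460

-0.460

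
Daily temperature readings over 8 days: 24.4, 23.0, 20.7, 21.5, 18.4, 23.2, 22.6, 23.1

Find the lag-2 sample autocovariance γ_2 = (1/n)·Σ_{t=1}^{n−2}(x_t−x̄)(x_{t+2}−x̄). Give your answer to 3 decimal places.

0.008

Mean x̄ = (24.4 + 23.0 + 20.7 + 21.5 + 18.4 + 23.2 + 22.6 + 23.1)/8 = 22.1125
Σ_{t=1}^{6}(x_t−x̄)(x_{t+2}−x̄) = 0.0672
γ_2 = 0.0672 / 8 = 0.008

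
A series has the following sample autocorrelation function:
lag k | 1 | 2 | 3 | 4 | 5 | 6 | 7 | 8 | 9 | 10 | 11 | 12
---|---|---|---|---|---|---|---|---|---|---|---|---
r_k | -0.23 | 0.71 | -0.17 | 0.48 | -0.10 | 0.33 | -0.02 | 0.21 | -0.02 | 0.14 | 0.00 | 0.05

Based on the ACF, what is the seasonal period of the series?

The largest autocorrelation is r_2 = 0.71, with weaker echoes at lags 4 (0.48), 6 (0.33) and 8 (0.21); the remaining lags stay at or below 0.14.
The dominant spike at lag 2 indicates a seasonal period of 2.

2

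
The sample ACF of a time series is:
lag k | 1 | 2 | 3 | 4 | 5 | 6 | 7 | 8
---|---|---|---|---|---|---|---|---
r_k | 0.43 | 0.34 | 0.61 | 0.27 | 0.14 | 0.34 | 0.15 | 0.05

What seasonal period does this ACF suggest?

3

The largest autocorrelation is r_3 = 0.61; the remaining lags stay at or below 0.43. The elevated value at lag 1 (0.43), dropping to 0.34 at lag 2, reflects decaying short-term dependence rather than seasonality.
The dominant spike at lag 3 indicates a seasonal period of 3.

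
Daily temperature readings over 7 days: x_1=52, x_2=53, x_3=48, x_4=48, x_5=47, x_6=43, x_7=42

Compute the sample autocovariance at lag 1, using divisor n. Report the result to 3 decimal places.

Mean x̄ = (52 + 53 + 48 + 48 + 47 + 43 + 42)/7 = 47.5714
Σ_{t=1}^{6}(x_t−x̄)(x_{t+1}−x̄) = 54.3878
γ_1 = 54.3878 / 7 = 7.770

7.770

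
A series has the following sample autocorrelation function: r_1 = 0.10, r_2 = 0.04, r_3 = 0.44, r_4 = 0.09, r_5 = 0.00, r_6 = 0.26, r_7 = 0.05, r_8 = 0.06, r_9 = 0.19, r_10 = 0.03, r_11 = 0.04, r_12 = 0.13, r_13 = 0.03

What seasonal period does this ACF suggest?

3

The largest autocorrelation is r_3 = 0.44, with weaker echoes at lags 6 (0.26) and 9 (0.19); the remaining lags stay at or below 0.13.
The dominant spike at lag 3 indicates a seasonal period of 3.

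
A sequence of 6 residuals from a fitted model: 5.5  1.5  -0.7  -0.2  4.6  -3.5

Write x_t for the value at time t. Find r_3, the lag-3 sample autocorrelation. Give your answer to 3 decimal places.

Mean x̄ = (5.5 + 1.5 − 0.7 − 0.2 + 4.6 − 3.5)/6 = 1.2000
Deviations from mean: 4.3000, 0.3000, -1.9000, -1.4000, 3.4000, -4.7000
Numerator Σ_{t=1}^{3}(x_t−x̄)(x_{t+3}−x̄) = 3.9300
Denominator Σ(x_t−x̄)² = 57.8000
r_3 = 3.9300 / 57.8000 = 0.068

0.068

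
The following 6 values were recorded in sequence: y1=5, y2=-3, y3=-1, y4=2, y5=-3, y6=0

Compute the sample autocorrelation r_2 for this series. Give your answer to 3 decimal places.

-0.167

Mean ȳ = (5 − 3 − 1 + 2 − 3 + 0)/6 = 0.0000
Deviations from mean: 5.0000, -3.0000, -1.0000, 2.0000, -3.0000, 0.0000
Numerator Σ_{t=1}^{4}(y_t−ȳ)(y_{t+2}−ȳ) = -8.0000
Denominator Σ(y_t−ȳ)² = 48.0000
r_2 = -8.0000 / 48.0000 = -0.167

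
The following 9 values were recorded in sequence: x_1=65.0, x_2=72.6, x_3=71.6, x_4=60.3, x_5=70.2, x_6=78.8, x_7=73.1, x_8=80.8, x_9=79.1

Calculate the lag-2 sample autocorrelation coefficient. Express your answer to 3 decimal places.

-0.042

Mean x̄ = (65.0 + 72.6 + 71.6 + 60.3 + 70.2 + 78.8 + 73.1 + 80.8 + 79.1)/9 = 72.3889
Σ(x_t−x̄)(x_{t+2}−x̄) = (5.8290) + (-2.5521) + (1.7268) + (-77.5032) + (-1.5565) + (53.9246) + (4.7723) = -15.3591
Denominator Σ(x_t−x̄)² = 363.5889
r_2 = -15.3591 / 363.5889 = -0.042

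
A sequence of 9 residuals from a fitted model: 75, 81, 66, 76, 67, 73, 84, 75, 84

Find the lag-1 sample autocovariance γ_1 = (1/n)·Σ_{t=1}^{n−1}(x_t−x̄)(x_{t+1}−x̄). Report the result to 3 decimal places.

-7.938

Mean x̄ = (75 + 81 + 66 + 76 + 67 + 73 + 84 + 75 + 84)/9 = 75.6667
Σ_{t=1}^{8}(x_t−x̄)(x_{t+1}−x̄) = -71.4444
γ_1 = -71.4444 / 9 = -7.938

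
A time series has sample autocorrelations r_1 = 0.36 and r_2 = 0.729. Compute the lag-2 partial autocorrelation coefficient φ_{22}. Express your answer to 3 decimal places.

0.689

φ_{22} = (r_2 − r_1²) / (1 − r_1²)
r_1² = (0.36)² = 0.1296
Numerator = 0.729 − 0.1296 = 0.5994; denominator = 1 − 0.1296 = 0.8704
φ_{22} = 0.5994 / 0.8704 = 0.689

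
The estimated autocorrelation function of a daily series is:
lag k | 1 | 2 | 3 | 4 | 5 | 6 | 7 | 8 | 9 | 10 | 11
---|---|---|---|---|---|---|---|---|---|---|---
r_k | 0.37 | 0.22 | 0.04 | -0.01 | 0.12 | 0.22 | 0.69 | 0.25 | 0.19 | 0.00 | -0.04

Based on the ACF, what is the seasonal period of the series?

7

The largest autocorrelation is r_7 = 0.69; the remaining lags stay at or below 0.37. The elevated value at lag 1 (0.37), dropping to 0.22 at lag 2, reflects decaying short-term dependence rather than seasonality.
The dominant spike at lag 7 indicates a seasonal period of 7.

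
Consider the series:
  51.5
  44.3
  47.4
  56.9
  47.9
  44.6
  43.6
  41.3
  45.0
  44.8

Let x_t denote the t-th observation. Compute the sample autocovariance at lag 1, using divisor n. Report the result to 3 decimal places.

Mean x̄ = (51.5 + 44.3 + 47.4 + 56.9 + 47.9 + 44.6 + 43.6 + 41.3 + 45.0 + 44.8)/10 = 46.7300
Σ_{t=1}^{9}(x_t−x̄)(x_{t+1}−x̄) = 39.3971
γ_1 = 39.3971 / 10 = 3.940

3.940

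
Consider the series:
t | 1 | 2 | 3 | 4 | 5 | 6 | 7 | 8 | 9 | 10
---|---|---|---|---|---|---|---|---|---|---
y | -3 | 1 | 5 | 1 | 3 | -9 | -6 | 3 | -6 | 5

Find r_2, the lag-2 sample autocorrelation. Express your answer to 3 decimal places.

-0.020

Mean ȳ = (-3 + 1 + 5 + 1 + 3 − 9 − 6 + 3 − 6 + 5)/10 = -0.6000
Numerator Σ_{t=1}^{8}(y_t−ȳ)(y_{t+2}−ȳ) = -4.5200
Denominator Σ(y_t−ȳ)² = 228.4000
r_2 = -4.5200 / 228.4000 = -0.020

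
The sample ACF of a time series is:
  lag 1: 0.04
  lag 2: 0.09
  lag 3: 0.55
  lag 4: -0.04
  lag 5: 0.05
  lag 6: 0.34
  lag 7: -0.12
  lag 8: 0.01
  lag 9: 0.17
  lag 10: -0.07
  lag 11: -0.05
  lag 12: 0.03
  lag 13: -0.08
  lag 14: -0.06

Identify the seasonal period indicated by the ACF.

The largest autocorrelation is r_3 = 0.55, with weaker echoes at lags 6 (0.34) and 9 (0.17); the remaining lags stay at or below 0.09.
The dominant spike at lag 3 indicates a seasonal period of 3.

3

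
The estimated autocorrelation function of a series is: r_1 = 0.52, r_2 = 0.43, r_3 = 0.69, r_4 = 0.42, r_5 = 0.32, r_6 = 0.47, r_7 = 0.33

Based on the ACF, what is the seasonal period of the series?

3

The largest autocorrelation is r_3 = 0.69; the remaining lags stay at or below 0.52. The elevated value at lag 1 (0.52), dropping to 0.43 at lag 2, reflects decaying short-term dependence rather than seasonality.
The dominant spike at lag 3 indicates a seasonal period of 3.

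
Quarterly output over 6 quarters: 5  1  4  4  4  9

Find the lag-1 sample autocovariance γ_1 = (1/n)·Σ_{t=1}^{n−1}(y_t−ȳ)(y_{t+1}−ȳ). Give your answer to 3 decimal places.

-0.292

Mean ȳ = (5 + 1 + 4 + 4 + 4 + 9)/6 = 4.5000
Deviations: 0.5000, -3.5000, -0.5000, -0.5000, -0.5000, 4.5000
Σ_{t=1}^{5}(y_t−ȳ)(y_{t+1}−ȳ) = -1.7500
γ_1 = -1.7500 / 6 = -0.292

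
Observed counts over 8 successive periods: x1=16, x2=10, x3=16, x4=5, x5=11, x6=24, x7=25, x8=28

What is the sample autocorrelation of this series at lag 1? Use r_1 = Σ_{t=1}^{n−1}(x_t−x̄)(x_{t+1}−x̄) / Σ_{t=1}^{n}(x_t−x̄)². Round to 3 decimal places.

Mean x̄ = (16 + 10 + 16 + 5 + 11 + 24 + 25 + 28)/8 = 16.8750
Deviations from mean: -0.8750, -6.8750, -0.8750, -11.8750, -5.8750, 7.1250, 8.1250, 11.1250
Numerator Σ_{t=1}^{7}(x_t−x̄)(x_{t+1}−x̄) = 198.6094
Denominator Σ(x_t−x̄)² = 464.8750
r_1 = 198.6094 / 464.8750 = 0.427

0.427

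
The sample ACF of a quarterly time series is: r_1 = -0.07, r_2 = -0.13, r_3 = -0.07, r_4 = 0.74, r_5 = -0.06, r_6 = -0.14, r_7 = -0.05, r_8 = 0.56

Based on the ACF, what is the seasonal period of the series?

4

The largest autocorrelation is r_4 = 0.74, with a weaker echo at lag 8 (0.56); the remaining lags stay at or below -0.05.
The dominant spike at lag 4 indicates a seasonal period of 4.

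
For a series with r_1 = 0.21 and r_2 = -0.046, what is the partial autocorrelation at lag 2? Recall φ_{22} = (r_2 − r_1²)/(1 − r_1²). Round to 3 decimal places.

φ_{22} = (r_2 − r_1²) / (1 − r_1²)
r_1² = (0.21)² = 0.0441
Numerator = -0.046 − 0.0441 = -0.0901; denominator = 1 − 0.0441 = 0.9559
φ_{22} = -0.0901 / 0.9559 = -0.094

-0.094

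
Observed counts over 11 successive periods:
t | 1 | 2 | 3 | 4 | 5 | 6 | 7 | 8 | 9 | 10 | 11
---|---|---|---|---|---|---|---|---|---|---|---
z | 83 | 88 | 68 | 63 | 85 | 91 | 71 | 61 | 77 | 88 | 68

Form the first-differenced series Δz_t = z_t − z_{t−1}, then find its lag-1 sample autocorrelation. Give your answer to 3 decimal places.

-0.047

First differences Δz: 5, -20, -5, 22, 6, -20, -10, 16, 11, -20
Mean of differences = -1.5000
Numerator Σ(Δz_t−Δz̄)(Δz_{t+1}−Δz̄) = -104.2500
Denominator Σ(Δz_t−Δz̄)² = 2224.5000
r_1(Δz) = -104.2500 / 2224.5000 = -0.047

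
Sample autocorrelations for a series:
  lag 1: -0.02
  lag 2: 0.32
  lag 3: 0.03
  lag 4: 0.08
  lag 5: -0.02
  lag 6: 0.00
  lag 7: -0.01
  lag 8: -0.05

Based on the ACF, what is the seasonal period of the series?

The largest autocorrelation is r_2 = 0.32; the remaining lags stay at or below 0.08.
The dominant spike at lag 2 indicates a seasonal period of 2.

2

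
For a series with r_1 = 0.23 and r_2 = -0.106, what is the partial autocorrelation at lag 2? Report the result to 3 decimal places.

-0.168

φ_{22} = (r_2 − r_1²) / (1 − r_1²)
r_1² = (0.23)² = 0.0529
Numerator = -0.106 − 0.0529 = -0.1589; denominator = 1 − 0.0529 = 0.9471
φ_{22} = -0.1589 / 0.9471 = -0.168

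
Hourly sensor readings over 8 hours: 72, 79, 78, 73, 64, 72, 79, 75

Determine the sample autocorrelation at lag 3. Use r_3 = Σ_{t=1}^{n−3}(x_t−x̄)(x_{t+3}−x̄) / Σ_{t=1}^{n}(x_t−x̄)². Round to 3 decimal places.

Mean x̄ = (72 + 79 + 78 + 73 + 64 + 72 + 79 + 75)/8 = 74.0000
Deviations from mean: -2.0000, 5.0000, 4.0000, -1.0000, -10.0000, -2.0000, 5.0000, 1.0000
Numerator Σ_{t=1}^{5}(x_t−x̄)(x_{t+3}−x̄) = -71.0000
Denominator Σ(x_t−x̄)² = 176.0000
r_3 = -71.0000 / 176.0000 = -0.403

-0.403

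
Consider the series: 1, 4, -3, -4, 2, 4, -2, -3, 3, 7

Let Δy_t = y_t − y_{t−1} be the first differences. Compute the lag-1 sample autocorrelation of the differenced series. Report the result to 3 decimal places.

0.023

First differences Δy: 3, -7, -1, 6, 2, -6, -1, 6, 4
Mean of differences = 0.6667
Numerator Σ(Δy_t−Δȳ)(Δy_{t+1}−Δȳ) = 4.2222
Denominator Σ(Δy_t−Δȳ)² = 184.0000
r_1(Δy) = 4.2222 / 184.0000 = 0.023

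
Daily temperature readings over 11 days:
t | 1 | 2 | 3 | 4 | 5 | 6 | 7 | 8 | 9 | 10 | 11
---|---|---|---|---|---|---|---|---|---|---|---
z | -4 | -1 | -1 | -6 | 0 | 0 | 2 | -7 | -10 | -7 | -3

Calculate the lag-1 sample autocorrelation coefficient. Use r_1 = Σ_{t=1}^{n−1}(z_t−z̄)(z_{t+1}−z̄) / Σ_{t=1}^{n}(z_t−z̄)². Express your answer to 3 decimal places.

0.326

Mean z̄ = (-4 − 1 − 1 − 6 + 0 + 0 + 2 − 7 − 10 − 7 − 3)/11 = -3.3636
Numerator Σ_{t=1}^{10}(z_t−z̄)(z_{t+1}−z̄) = 45.7769
Denominator Σ(z_t−z̄)² = 140.5455
r_1 = 45.7769 / 140.5455 = 0.326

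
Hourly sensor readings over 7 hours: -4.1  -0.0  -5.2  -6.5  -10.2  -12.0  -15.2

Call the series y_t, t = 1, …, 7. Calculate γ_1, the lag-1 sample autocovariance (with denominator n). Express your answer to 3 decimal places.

Mean ȳ = (-4.1 − 0.0 − 5.2 − 6.5 − 10.2 − 12.0 − 15.2)/7 = -7.6000
Deviations: 3.5000, 7.6000, 2.4000, 1.1000, -2.6000, -4.4000, -7.6000
Σ_{t=1}^{6}(y_t−ȳ)(y_{t+1}−ȳ) = 89.5000
γ_1 = 89.5000 / 7 = 12.786

12.786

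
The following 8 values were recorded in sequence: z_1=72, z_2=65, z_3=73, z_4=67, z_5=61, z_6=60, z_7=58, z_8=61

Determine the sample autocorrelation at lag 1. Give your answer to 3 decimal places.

Mean z̄ = (72 + 65 + 73 + 67 + 61 + 60 + 58 + 61)/8 = 64.6250
Deviations from mean: 7.3750, 0.3750, 8.3750, 2.3750, -3.6250, -4.6250, -6.6250, -3.6250
Numerator Σ_{t=1}^{7}(z_t−z̄)(z_{t+1}−z̄) = 88.6094
Denominator Σ(z_t−z̄)² = 221.8750
r_1 = 88.6094 / 221.8750 = 0.399

0.399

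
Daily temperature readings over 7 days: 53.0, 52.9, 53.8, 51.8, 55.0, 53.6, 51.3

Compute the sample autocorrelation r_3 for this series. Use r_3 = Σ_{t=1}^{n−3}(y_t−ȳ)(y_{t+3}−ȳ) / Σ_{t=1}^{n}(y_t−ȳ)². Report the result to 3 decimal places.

0.255

Mean ȳ = (53.0 + 52.9 + 53.8 + 51.8 + 55.0 + 53.6 + 51.3)/7 = 53.0571
Deviations from mean: -0.0571, -0.1571, 0.7429, -1.2571, 1.9429, 0.5429, -1.7571
Σ(y_t−ȳ)(y_{t+3}−ȳ) = (0.0718) + (-0.3053) + (0.4033) + (2.2090) = 2.3788
Denominator Σ(y_t−ȳ)² = 9.3171
r_3 = 2.3788 / 9.3171 = 0.255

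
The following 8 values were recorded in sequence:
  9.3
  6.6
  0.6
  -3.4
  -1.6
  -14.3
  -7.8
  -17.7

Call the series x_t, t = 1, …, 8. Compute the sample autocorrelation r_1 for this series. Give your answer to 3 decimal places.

0.415

Mean x̄ = (9.3 + 6.6 + 0.6 − 3.4 − 1.6 − 14.3 − 7.8 − 17.7)/8 = -3.5375
Σ(x_t−x̄)(x_{t+1}−x̄) = (130.1402) + (41.9439) + (0.5689) + (0.2664) + (-20.8523) + (45.8752) + (60.3677) = 258.3098
Denominator Σ(x_t−x̄)² = 623.0388
r_1 = 258.3098 / 623.0388 = 0.415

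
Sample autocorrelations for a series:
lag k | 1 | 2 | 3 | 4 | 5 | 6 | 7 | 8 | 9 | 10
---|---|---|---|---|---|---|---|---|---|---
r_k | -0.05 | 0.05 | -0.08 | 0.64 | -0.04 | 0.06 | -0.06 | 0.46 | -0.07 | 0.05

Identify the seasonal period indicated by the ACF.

The largest autocorrelation is r_4 = 0.64, with a weaker echo at lag 8 (0.46); the remaining lags stay at or below 0.06.
The dominant spike at lag 4 indicates a seasonal period of 4.

4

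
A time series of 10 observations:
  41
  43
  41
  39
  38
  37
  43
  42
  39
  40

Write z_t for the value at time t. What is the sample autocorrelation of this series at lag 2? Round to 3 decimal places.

Mean z̄ = (41 + 43 + 41 + 39 + 38 + 37 + 43 + 42 + 39 + 40)/10 = 40.3000
Numerator Σ_{t=1}^{8}(z_t−z̄)(z_{t+2}−z̄) = -16.1800
Denominator Σ(z_t−z̄)² = 38.1000
r_2 = -16.1800 / 38.1000 = -0.425

-0.425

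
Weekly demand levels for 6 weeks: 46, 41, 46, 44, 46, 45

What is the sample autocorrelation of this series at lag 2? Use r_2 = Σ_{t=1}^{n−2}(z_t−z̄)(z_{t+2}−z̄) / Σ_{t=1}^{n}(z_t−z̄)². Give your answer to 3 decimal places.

Mean z̄ = (46 + 41 + 46 + 44 + 46 + 45)/6 = 44.6667
Deviations from mean: 1.3333, -3.6667, 1.3333, -0.6667, 1.3333, 0.3333
Σ(z_t−z̄)(z_{t+2}−z̄) = (1.7778) + (2.4444) + (1.7778) + (-0.2222) = 5.7778
Denominator Σ(z_t−z̄)² = 19.3333
r_2 = 5.7778 / 19.3333 = 0.299

0.299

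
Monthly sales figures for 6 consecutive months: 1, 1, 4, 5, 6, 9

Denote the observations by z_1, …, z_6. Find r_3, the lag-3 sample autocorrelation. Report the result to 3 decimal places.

-0.197

Mean z̄ = (1 + 1 + 4 + 5 + 6 + 9)/6 = 4.3333
Deviations from mean: -3.3333, -3.3333, -0.3333, 0.6667, 1.6667, 4.6667
Σ(z_t−z̄)(z_{t+3}−z̄) = (-2.2222) + (-5.5556) + (-1.5556) = -9.3333
Denominator Σ(z_t−z̄)² = 47.3333
r_3 = -9.3333 / 47.3333 = -0.197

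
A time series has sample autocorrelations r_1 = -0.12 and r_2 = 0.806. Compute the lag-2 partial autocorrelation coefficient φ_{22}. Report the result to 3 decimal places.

φ_{22} = (r_2 − r_1²) / (1 − r_1²)
r_1² = (-0.12)² = 0.0144
Numerator = 0.806 − 0.0144 = 0.7916; denominator = 1 − 0.0144 = 0.9856
φ_{22} = 0.7916 / 0.9856 = 0.803

0.803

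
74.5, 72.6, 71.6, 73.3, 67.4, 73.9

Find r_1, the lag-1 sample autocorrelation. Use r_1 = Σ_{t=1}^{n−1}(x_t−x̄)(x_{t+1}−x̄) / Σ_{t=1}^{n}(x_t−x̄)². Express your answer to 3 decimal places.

Mean x̄ = (74.5 + 72.6 + 71.6 + 73.3 + 67.4 + 73.9)/6 = 72.2167
Numerator Σ_{t=1}^{5}(x_t−x̄)(x_{t+1}−x̄) = -13.3553
Denominator Σ(x_t−x̄)² = 32.9483
r_1 = -13.3553 / 32.9483 = -0.405

-0.405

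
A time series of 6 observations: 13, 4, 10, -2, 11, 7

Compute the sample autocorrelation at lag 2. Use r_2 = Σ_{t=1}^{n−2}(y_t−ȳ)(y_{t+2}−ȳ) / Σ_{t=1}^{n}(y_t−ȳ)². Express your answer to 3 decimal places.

Mean ȳ = (13 + 4 + 10 − 2 + 11 + 7)/6 = 7.1667
Deviations from mean: 5.8333, -3.1667, 2.8333, -9.1667, 3.8333, -0.1667
Σ(y_t−ȳ)(y_{t+2}−ȳ) = (16.5278) + (29.0278) + (10.8611) + (1.5278) = 57.9444
Denominator Σ(y_t−ȳ)² = 150.8333
r_2 = 57.9444 / 150.8333 = 0.384

0.384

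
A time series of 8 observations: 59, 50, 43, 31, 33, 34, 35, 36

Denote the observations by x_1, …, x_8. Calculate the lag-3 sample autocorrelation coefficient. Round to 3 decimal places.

-0.272

Mean x̄ = (59 + 50 + 43 + 31 + 33 + 34 + 35 + 36)/8 = 40.1250
Σ(x_t−x̄)(x_{t+3}−x̄) = (-172.2344) + (-70.3594) + (-17.6094) + (46.7656) + (29.3906) = -184.0469
Denominator Σ(x_t−x̄)² = 676.8750
r_3 = -184.0469 / 676.8750 = -0.272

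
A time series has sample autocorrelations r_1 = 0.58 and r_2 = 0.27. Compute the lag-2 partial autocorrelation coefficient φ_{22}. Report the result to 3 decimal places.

φ_{22} = (r_2 − r_1²) / (1 − r_1²)
r_1² = (0.58)² = 0.3364
Numerator = 0.27 − 0.3364 = -0.0664; denominator = 1 − 0.3364 = 0.6636
φ_{22} = -0.0664 / 0.6636 = -0.100

-0.100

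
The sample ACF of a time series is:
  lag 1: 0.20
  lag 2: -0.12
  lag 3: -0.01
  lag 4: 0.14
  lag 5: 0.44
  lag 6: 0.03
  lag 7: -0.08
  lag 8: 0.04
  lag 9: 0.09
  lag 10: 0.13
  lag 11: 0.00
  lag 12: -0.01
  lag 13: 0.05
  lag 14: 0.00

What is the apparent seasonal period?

5

The largest autocorrelation is r_5 = 0.44; the remaining lags stay at or below 0.20.
The dominant spike at lag 5 indicates a seasonal period of 5.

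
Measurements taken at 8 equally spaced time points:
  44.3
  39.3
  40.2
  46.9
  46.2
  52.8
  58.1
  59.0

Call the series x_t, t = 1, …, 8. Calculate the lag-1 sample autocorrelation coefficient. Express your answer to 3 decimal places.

0.658

Mean x̄ = (44.3 + 39.3 + 40.2 + 46.9 + 46.2 + 52.8 + 58.1 + 59.0)/8 = 48.3500
Numerator Σ_{t=1}^{7}(x_t−x̄)(x_{t+1}−x̄) = 263.0025
Denominator Σ(x_t−x̄)² = 399.7400
r_1 = 263.0025 / 399.7400 = 0.658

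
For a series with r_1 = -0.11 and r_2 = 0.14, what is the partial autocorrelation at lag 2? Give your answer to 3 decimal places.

φ_{22} = (r_2 − r_1²) / (1 − r_1²)
r_1² = (-0.11)² = 0.0121
Numerator = 0.14 − 0.0121 = 0.1279; denominator = 1 − 0.0121 = 0.9879
φ_{22} = 0.1279 / 0.9879 = 0.129

0.129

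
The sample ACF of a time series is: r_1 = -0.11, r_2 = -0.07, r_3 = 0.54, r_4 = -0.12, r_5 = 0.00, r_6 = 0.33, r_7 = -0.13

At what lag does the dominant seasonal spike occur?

The largest autocorrelation is r_3 = 0.54, with a weaker echo at lag 6 (0.33); the remaining lags stay at or below 0.00.
The dominant spike at lag 3 indicates a seasonal period of 3.

3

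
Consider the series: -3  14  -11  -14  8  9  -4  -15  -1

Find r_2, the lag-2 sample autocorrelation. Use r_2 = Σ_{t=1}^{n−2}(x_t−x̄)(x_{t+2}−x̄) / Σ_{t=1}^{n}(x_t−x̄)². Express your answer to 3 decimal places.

-0.650

Mean x̄ = (-3 + 14 − 11 − 14 + 8 + 9 − 4 − 15 − 1)/9 = -1.8889
Σ(x_t−x̄)(x_{t+2}−x̄) = (10.1235) + (-192.4321) + (-90.0988) + (-131.8765) + (-20.8765) + (-142.7654) + (-1.8765) = -569.8025
Denominator Σ(x_t−x̄)² = 876.8889
r_2 = -569.8025 / 876.8889 = -0.650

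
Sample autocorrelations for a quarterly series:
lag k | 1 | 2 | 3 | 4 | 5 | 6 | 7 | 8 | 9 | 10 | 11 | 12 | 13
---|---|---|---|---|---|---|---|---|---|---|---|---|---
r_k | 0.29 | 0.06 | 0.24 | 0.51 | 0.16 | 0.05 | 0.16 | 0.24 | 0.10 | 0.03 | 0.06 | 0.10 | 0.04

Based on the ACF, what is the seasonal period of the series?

4

The largest autocorrelation is r_4 = 0.51; the remaining lags stay at or below 0.29. The elevated value at lag 1 (0.29), dropping to 0.06 at lag 2, reflects decaying short-term dependence rather than seasonality.
The dominant spike at lag 4 indicates a seasonal period of 4.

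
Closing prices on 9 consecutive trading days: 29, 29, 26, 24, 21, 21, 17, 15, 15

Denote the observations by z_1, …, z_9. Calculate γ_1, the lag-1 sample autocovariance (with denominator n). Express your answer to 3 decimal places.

19.209

Mean z̄ = (29 + 29 + 26 + 24 + 21 + 21 + 17 + 15 + 15)/9 = 21.8889
Σ_{t=1}^{8}(z_t−z̄)(z_{t+1}−z̄) = 172.8765
γ_1 = 172.8765 / 9 = 19.209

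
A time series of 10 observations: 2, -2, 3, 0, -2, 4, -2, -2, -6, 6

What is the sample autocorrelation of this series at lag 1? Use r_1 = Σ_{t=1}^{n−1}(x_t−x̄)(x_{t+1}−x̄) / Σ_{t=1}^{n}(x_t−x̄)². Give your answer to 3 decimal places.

Mean x̄ = (2 − 2 + 3 + 0 − 2 + 4 − 2 − 2 − 6 + 6)/10 = 0.1000
Numerator Σ_{t=1}^{9}(x_t−x̄)(x_{t+1}−x̄) = -45.3100
Denominator Σ(x_t−x̄)² = 116.9000
r_1 = -45.3100 / 116.9000 = -0.388

-0.388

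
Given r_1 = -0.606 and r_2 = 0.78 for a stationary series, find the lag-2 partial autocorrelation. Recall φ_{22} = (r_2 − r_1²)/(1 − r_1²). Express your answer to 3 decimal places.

0.652

φ_{22} = (r_2 − r_1²) / (1 − r_1²)
r_1² = (-0.606)² = 0.367236
Numerator = 0.78 − 0.3672 = 0.4128; denominator = 1 − 0.3672 = 0.6328
φ_{22} = 0.4128 / 0.6328 = 0.652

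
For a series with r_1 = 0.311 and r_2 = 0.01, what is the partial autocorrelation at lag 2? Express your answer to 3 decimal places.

φ_{22} = (r_2 − r_1²) / (1 − r_1²)
r_1² = (0.311)² = 0.096721
Numerator = 0.01 − 0.0967 = -0.0867; denominator = 1 − 0.0967 = 0.9033
φ_{22} = -0.0867 / 0.9033 = -0.096

-0.096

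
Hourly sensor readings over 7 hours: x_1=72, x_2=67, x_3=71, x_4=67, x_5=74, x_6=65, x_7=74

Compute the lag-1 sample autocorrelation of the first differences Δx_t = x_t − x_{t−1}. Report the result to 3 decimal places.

-0.776

First differences Δx: -5, 4, -4, 7, -9, 9
Mean of differences = 0.3333
Numerator Σ(Δx_t−Δx̄)(Δx_{t+1}−Δx̄) = -207.4444
Denominator Σ(Δx_t−Δx̄)² = 267.3333
r_1(Δx) = -207.4444 / 267.3333 = -0.776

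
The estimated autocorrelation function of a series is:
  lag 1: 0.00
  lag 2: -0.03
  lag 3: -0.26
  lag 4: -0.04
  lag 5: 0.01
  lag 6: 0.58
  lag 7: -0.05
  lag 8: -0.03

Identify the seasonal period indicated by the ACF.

The largest autocorrelation is r_6 = 0.58; the remaining lags stay at or below 0.01.
The dominant spike at lag 6 indicates a seasonal period of 6.

6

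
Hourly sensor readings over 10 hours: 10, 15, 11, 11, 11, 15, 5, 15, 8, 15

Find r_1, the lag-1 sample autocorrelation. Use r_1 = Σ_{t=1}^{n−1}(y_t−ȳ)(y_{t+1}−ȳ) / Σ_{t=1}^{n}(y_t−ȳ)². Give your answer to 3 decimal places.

-0.735

Mean ȳ = (10 + 15 + 11 + 11 + 11 + 15 + 5 + 15 + 8 + 15)/10 = 11.6000
Numerator Σ_{t=1}^{9}(y_t−ȳ)(y_{t+1}−ȳ) = -78.1600
Denominator Σ(y_t−ȳ)² = 106.4000
r_1 = -78.1600 / 106.4000 = -0.735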